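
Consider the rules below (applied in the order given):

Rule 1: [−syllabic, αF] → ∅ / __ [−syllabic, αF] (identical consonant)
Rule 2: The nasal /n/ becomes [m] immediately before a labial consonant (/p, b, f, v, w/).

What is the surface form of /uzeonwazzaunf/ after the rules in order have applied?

Rule 1 (degemination): /zz/ is a geminate; the first /z/ deletes. /uzeonwazzaunf/ → uzeonwazaunf.
Rule 2 (nasal place assimilation): /n/ precedes the labial consonant /w/, so it assimilates in place to [m]. /n/ precedes the labial consonant /f/, so it assimilates in place to [m]. /uzeonwazaunf/ → uzeomwazaumf.

uzeomwazaumf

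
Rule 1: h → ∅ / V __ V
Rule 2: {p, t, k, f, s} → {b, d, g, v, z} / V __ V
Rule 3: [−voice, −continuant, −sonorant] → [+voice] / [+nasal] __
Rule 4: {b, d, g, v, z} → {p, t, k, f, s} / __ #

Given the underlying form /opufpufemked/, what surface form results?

obufpuvemget

Rule 1 (intervocalic h-deletion): no segment meets the environment; /opufpufemked/ is unchanged.
Rule 2 (intervocalic voicing): /p/ is a voiceless obstruent between vowels /o/ and /u/, so it voices to [b]. /f/ is a voiceless obstruent between vowels /u/ and /e/, so it voices to [v]. /opufpufemked/ → obufpuvemked.
Rule 3 (post-nasal voicing): /k/ is a voiceless stop immediately after the nasal /m/, so it voices to [g]. /obufpuvemked/ → obufpuvemged.
Rule 4 (final devoicing): /d/ is a voiced obstruent in word-final position, so it devoices to [t]. /obufpuvemged/ → obufpuvemget.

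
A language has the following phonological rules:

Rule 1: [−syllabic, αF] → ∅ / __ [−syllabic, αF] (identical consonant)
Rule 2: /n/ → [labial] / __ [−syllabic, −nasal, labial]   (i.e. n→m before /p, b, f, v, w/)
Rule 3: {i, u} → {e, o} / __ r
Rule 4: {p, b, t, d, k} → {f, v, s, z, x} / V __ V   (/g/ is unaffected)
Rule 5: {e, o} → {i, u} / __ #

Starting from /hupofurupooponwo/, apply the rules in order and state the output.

hufoforufoofomwu

Rule 1 (degemination): no segment meets the environment; /hupofurupooponwo/ is unchanged.
Rule 2 (nasal place assimilation): /n/ precedes the labial consonant /w/, so it assimilates in place to [m]. /hupofurupooponwo/ → hupofurupoopomwo.
Rule 3 (pre-rhotic lowering): /u/ is a high vowel immediately before /r/, so it lowers to [o]. /hupofurupoopomwo/ → hupoforupoopomwo.
Rule 4 (intervocalic spirantization): /p/ is a stop between vowels /u/ and /o/, so it spirantizes to the fricative [f]. /p/ is a stop between vowels /u/ and /o/, so it spirantizes to the fricative [f]. /p/ is a stop between vowels /o/ and /o/, so it spirantizes to the fricative [f]. /hupoforupoopomwo/ → hufoforufoofomwo.
Rule 5 (final vowel raising): /o/ is a mid vowel in word-final position, so it raises to [u]. /hufoforufoofomwo/ → hufoforufoofomwu.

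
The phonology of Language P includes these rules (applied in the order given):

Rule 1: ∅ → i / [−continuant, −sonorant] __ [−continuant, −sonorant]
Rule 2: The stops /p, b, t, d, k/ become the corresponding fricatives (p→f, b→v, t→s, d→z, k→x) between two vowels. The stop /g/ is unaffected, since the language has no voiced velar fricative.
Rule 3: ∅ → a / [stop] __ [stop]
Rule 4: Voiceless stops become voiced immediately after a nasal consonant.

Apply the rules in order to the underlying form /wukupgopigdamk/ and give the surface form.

Rule 1 (stop-cluster i-epenthesis): /p/ and /g/ form a stop–stop cluster, so [i] is inserted between them. /g/ and /d/ form a stop–stop cluster, so [i] is inserted between them. /wukupgopigdamk/ → wukupigopigidamk.
Rule 2 (intervocalic spirantization): /k/ is a stop between vowels /u/ and /u/, so it spirantizes to the fricative [x]. /p/ is a stop between vowels /u/ and /i/, so it spirantizes to the fricative [f]. /p/ is a stop between vowels /o/ and /i/, so it spirantizes to the fricative [f]. /d/ is a stop between vowels /i/ and /a/, so it spirantizes to the fricative [z]. /wukupigopigidamk/ → wuxufigofigizamk.
Rule 3 (stop-cluster a-epenthesis): no segment meets the environment; /wuxufigofigizamk/ is unchanged.
Rule 4 (post-nasal voicing): /k/ is a voiceless stop immediately after the nasal /m/, so it voices to [g]. /wuxufigofigizamk/ → wuxufigofigizamg.

wuxufigofigizamg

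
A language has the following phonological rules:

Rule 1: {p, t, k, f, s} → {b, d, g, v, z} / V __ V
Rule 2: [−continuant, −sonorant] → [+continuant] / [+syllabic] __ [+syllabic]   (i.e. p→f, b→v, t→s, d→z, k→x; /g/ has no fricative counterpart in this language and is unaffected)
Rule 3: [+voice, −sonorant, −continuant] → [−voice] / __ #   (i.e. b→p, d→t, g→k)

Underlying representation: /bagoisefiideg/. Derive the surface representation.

Rule 1 (intervocalic voicing): /s/ is a voiceless obstruent between vowels /i/ and /e/, so it voices to [z]. /f/ is a voiceless obstruent between vowels /e/ and /i/, so it voices to [v]. /bagoisefiideg/ → bagoizeviideg.
Rule 2 (intervocalic spirantization): /d/ is a stop between vowels /i/ and /e/, so it spirantizes to the fricative [z]. /bagoizeviideg/ → bagoizeviizeg.
Rule 3 (final devoicing): /g/ is a voiced stop in word-final position, so it devoices to [k]. /bagoizeviizeg/ → bagoizeviizek.

bagoizeviizek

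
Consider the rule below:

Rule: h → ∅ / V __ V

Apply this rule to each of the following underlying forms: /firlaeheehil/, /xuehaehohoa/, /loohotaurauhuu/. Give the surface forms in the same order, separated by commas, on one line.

firlaeeeil, xueaeooa, loootaurauuu

/firlaeheehil/: /h/ occurs between vowels /e/ and /e/, so it deletes. /h/ occurs between vowels /e/ and /i/, so it deletes. → [firlaeeeil].
/xuehaehohoa/: /h/ occurs between vowels /e/ and /a/, so it deletes. /h/ occurs between vowels /e/ and /o/, so it deletes. /h/ occurs between vowels /o/ and /o/, so it deletes. → [xueaeooa].
/loohotaurauhuu/: /h/ occurs between vowels /o/ and /o/, so it deletes. /h/ occurs between vowels /u/ and /u/, so it deletes. → [loootaurauuu].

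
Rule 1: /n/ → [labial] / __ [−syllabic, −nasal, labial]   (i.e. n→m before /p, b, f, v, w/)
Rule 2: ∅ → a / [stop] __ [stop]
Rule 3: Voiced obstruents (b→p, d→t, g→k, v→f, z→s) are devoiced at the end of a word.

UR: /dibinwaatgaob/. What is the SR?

Rule 1 (nasal place assimilation): /n/ precedes the labial consonant /w/, so it assimilates in place to [m]. /dibinwaatgaob/ → dibimwaatgaob.
Rule 2 (stop-cluster a-epenthesis): /t/ and /g/ form a stop–stop cluster, so [a] is inserted between them. /dibimwaatgaob/ → dibimwaatagaob.
Rule 3 (final devoicing): /b/ is a voiced obstruent in word-final position, so it devoices to [p]. /dibimwaatagaob/ → dibimwaatagaop.

dibimwaatagaop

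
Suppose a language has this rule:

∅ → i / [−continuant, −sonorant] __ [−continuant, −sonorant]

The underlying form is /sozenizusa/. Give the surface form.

sozenizusa

No segment of /sozenizusa/ meets the structural description of the rule, so the form surfaces unchanged.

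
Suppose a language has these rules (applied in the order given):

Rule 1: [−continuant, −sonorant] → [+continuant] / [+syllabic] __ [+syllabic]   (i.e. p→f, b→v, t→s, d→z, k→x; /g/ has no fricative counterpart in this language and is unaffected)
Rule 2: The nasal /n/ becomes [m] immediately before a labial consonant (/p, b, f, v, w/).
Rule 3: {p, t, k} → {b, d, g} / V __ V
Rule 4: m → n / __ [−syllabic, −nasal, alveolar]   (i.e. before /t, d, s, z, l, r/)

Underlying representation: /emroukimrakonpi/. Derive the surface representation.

enrouxinraxompi

Rule 1 (intervocalic spirantization): /k/ is a stop between vowels /u/ and /i/, so it spirantizes to the fricative [x]. /k/ is a stop between vowels /a/ and /o/, so it spirantizes to the fricative [x]. /emroukimrakonpi/ → emrouximraxonpi.
Rule 2 (nasal place assimilation): /n/ precedes the labial consonant /p/, so it assimilates in place to [m]. /emrouximraxonpi/ → emrouximraxompi.
Rule 3 (intervocalic voicing): no segment meets the environment; /emrouximraxompi/ is unchanged.
Rule 4 (nasal place assimilation): /m/ precedes the alveolar consonant /r/, so it assimilates in place to [n]. /m/ precedes the alveolar consonant /r/, so it assimilates in place to [n]. /emrouximraxompi/ → enrouxinraxompi.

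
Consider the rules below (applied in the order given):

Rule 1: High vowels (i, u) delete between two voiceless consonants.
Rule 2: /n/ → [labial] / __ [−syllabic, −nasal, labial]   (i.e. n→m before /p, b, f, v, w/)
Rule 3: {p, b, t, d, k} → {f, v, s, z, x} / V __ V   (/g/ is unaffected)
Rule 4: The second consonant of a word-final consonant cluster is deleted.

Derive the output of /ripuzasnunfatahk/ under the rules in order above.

Rule 1 (high vowel syncope): no segment meets the environment; /ripuzasnunfatahk/ is unchanged.
Rule 2 (nasal place assimilation): /n/ precedes the labial consonant /f/, so it assimilates in place to [m]. /ripuzasnunfatahk/ → ripuzasnumfatahk.
Rule 3 (intervocalic spirantization): /p/ is a stop between vowels /i/ and /u/, so it spirantizes to the fricative [f]. /t/ is a stop between vowels /a/ and /a/, so it spirantizes to the fricative [s]. /ripuzasnumfatahk/ → rifuzasnumfasahk.
Rule 4 (final cluster simplification): /k/ is the second consonant of a word-final cluster /hk/, so it deletes. /rifuzasnumfasahk/ → rifuzasnumfasah.

rifuzasnumfasah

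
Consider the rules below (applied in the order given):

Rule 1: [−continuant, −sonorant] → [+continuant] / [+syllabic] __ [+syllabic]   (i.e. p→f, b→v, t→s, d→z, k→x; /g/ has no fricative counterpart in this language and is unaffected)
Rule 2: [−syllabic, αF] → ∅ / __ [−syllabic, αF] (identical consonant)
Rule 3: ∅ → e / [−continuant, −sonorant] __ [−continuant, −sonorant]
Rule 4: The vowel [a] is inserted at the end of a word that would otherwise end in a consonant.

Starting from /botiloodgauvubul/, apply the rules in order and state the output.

Rule 1 (intervocalic spirantization): /t/ is a stop between vowels /o/ and /i/, so it spirantizes to the fricative [s]. /b/ is a stop between vowels /u/ and /u/, so it spirantizes to the fricative [v]. /botiloodgauvubul/ → bosiloodgauvuvul.
Rule 2 (degemination): no segment meets the environment; /bosiloodgauvuvul/ is unchanged.
Rule 3 (stop-cluster e-epenthesis): /d/ and /g/ form a stop–stop cluster, so [e] is inserted between them. /bosiloodgauvuvul/ → bosiloodegauvuvul.
Rule 4 (final a-epenthesis): the form ends in the consonant /l/, so [a] is inserted word-finally. /bosiloodegauvuvul/ → bosiloodegauvuvula.

bosiloodegauvuvula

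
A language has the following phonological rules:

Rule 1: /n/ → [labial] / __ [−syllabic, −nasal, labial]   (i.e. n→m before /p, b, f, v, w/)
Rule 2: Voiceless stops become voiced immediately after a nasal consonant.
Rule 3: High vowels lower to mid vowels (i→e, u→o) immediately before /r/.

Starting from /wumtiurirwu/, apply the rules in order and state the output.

Rule 1 (nasal place assimilation): no segment meets the environment; /wumtiurirwu/ is unchanged.
Rule 2 (post-nasal voicing): /t/ is a voiceless stop immediately after the nasal /m/, so it voices to [d]. /wumtiurirwu/ → wumdiurirwu.
Rule 3 (pre-rhotic lowering): /u/ is a high vowel immediately before /r/, so it lowers to [o]. /i/ is a high vowel immediately before /r/, so it lowers to [e]. /wumdiurirwu/ → wumdiorerwu.

wumdiorerwu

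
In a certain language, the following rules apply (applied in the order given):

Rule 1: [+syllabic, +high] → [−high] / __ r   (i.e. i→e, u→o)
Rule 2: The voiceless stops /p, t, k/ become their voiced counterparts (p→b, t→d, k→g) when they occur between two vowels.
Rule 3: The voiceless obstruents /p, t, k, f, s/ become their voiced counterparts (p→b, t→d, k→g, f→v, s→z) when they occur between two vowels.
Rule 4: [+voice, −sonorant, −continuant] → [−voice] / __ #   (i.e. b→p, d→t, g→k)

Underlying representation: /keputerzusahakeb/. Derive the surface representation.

Rule 1 (pre-rhotic lowering): no segment meets the environment; /keputerzusahakeb/ is unchanged.
Rule 2 (intervocalic voicing): /p/ is a voiceless stop between vowels /e/ and /u/, so it voices to [b]. /t/ is a voiceless stop between vowels /u/ and /e/, so it voices to [d]. /k/ is a voiceless stop between vowels /a/ and /e/, so it voices to [g]. /keputerzusahakeb/ → kebuderzusahageb.
Rule 3 (intervocalic voicing): /s/ is a voiceless obstruent between vowels /u/ and /a/, so it voices to [z]. /kebuderzusahageb/ → kebuderzuzahageb.
Rule 4 (final devoicing): /b/ is a voiced stop in word-final position, so it devoices to [p]. /kebuderzuzahageb/ → kebuderzuzahagep.

kebuderzuzahagep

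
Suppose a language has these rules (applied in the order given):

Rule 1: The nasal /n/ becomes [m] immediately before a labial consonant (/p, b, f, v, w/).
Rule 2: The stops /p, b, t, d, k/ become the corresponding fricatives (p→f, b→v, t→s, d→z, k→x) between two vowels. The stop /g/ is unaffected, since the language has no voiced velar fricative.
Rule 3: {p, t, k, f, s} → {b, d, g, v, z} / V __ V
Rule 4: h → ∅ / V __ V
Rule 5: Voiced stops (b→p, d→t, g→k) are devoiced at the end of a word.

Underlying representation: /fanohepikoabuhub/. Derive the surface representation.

Rule 1 (nasal place assimilation): no segment meets the environment; /fanohepikoabuhub/ is unchanged.
Rule 2 (intervocalic spirantization): /p/ is a stop between vowels /e/ and /i/, so it spirantizes to the fricative [f]. /k/ is a stop between vowels /i/ and /o/, so it spirantizes to the fricative [x]. /b/ is a stop between vowels /a/ and /u/, so it spirantizes to the fricative [v]. /fanohepikoabuhub/ → fanohefixoavuhub.
Rule 3 (intervocalic voicing): /f/ is a voiceless obstruent between vowels /e/ and /i/, so it voices to [v]. /fanohefixoavuhub/ → fanohevixoavuhub.
Rule 4 (intervocalic h-deletion): /h/ occurs between vowels /o/ and /e/, so it deletes. /h/ occurs between vowels /u/ and /u/, so it deletes. /fanohevixoavuhub/ → fanoevixoavuub.
Rule 5 (final devoicing): /b/ is a voiced stop in word-final position, so it devoices to [p]. /fanoevixoavuub/ → fanoevixoavuup.

fanoevixoavuup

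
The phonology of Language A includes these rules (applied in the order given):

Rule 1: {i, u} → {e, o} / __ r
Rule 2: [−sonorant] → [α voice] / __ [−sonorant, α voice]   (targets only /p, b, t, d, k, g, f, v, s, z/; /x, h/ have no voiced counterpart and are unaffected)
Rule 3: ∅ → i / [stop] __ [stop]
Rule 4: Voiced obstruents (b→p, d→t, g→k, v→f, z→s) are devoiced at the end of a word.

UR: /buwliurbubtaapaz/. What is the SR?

Rule 1 (pre-rhotic lowering): /u/ is a high vowel immediately before /r/, so it lowers to [o]. /buwliurbubtaapaz/ → buwliorbubtaapaz.
Rule 2 (regressive voicing assimilation): /b/ precedes the voiceless obstruent /t/, so it devoices to [p] by assimilation. /buwliorbubtaapaz/ → buwliorbuptaapaz.
Rule 3 (stop-cluster i-epenthesis): /p/ and /t/ form a stop–stop cluster, so [i] is inserted between them. /buwliorbuptaapaz/ → buwliorbupitaapaz.
Rule 4 (final devoicing): /z/ is a voiced obstruent in word-final position, so it devoices to [s]. /buwliorbupitaapaz/ → buwliorbupitaapas.

buwliorbupitaapas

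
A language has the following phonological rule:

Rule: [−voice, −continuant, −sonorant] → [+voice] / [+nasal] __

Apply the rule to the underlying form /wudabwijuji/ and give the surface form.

No segment of /wudabwijuji/ meets the structural description of the rule, so the form surfaces unchanged.

wudabwijuji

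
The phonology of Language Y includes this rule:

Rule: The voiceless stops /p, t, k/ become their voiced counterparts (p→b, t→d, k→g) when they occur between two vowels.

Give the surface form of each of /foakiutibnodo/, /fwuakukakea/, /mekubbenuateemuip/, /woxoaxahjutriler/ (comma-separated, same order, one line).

/foakiutibnodo/: /k/ is a voiceless stop between vowels /a/ and /i/, so it voices to [g]. /t/ is a voiceless stop between vowels /u/ and /i/, so it voices to [d]. → [foagiudibnodo].
/fwuakukakea/: /k/ is a voiceless stop between vowels /a/ and /u/, so it voices to [g]. /k/ is a voiceless stop between vowels /u/ and /a/, so it voices to [g]. /k/ is a voiceless stop between vowels /a/ and /e/, so it voices to [g]. → [fwuagugagea].
/mekubbenuateemuip/: /k/ is a voiceless stop between vowels /e/ and /u/, so it voices to [g]. /t/ is a voiceless stop between vowels /a/ and /e/, so it voices to [d]. → [megubbenuadeemuip].
/woxoaxahjutriler/: the rule's environment is not met; surfaces unchanged as [woxoaxahjutriler].

foagiudibnodo, fwuagugagea, megubbenuadeemuip, woxoaxahjutriler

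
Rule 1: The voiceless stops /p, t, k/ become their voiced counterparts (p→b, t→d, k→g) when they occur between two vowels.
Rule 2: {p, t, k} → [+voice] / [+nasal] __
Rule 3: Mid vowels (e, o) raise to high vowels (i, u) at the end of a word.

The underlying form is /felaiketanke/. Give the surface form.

Rule 1 (intervocalic voicing): /k/ is a voiceless stop between vowels /i/ and /e/, so it voices to [g]. /t/ is a voiceless stop between vowels /e/ and /a/, so it voices to [d]. /felaiketanke/ → felaigedanke.
Rule 2 (post-nasal voicing): /k/ is a voiceless stop immediately after the nasal /n/, so it voices to [g]. /felaigedanke/ → felaigedange.
Rule 3 (final vowel raising): /e/ is a mid vowel in word-final position, so it raises to [i]. /felaigedange/ → felaigedangi.

felaigedangi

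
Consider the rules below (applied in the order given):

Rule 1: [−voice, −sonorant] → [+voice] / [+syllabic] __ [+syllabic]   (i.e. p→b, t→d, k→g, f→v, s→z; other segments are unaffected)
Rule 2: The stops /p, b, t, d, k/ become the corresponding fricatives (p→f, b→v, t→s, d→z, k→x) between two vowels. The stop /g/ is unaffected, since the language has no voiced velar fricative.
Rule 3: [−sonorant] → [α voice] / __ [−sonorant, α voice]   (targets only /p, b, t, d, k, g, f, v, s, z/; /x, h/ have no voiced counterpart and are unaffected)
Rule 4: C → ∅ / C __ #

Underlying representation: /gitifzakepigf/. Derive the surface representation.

gizivzagevik

Rule 1 (intervocalic voicing): /t/ is a voiceless obstruent between vowels /i/ and /i/, so it voices to [d]. /k/ is a voiceless obstruent between vowels /a/ and /e/, so it voices to [g]. /p/ is a voiceless obstruent between vowels /e/ and /i/, so it voices to [b]. /gitifzakepigf/ → gidifzagebigf.
Rule 2 (intervocalic spirantization): /d/ is a stop between vowels /i/ and /i/, so it spirantizes to the fricative [z]. /b/ is a stop between vowels /e/ and /i/, so it spirantizes to the fricative [v]. /gidifzagebigf/ → gizifzagevigf.
Rule 3 (regressive voicing assimilation): /f/ precedes the voiced obstruent /z/, so it voices to [v] by assimilation. /g/ precedes the voiceless obstruent /f/, so it devoices to [k] by assimilation. /gizifzagevigf/ → gizivzagevikf.
Rule 4 (final cluster simplification): /f/ is the second consonant of a word-final cluster /kf/, so it deletes. /gizivzagevikf/ → gizivzagevik.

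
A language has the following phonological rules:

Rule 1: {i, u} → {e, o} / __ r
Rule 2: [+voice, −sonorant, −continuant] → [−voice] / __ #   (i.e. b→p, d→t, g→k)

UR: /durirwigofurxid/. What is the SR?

Rule 1 (pre-rhotic lowering): /u/ is a high vowel immediately before /r/, so it lowers to [o]. /i/ is a high vowel immediately before /r/, so it lowers to [e]. /u/ is a high vowel immediately before /r/, so it lowers to [o]. /durirwigofurxid/ → dorerwigoforxid.
Rule 2 (final devoicing): /d/ is a voiced stop in word-final position, so it devoices to [t]. /dorerwigoforxid/ → dorerwigoforxit.

dorerwigoforxit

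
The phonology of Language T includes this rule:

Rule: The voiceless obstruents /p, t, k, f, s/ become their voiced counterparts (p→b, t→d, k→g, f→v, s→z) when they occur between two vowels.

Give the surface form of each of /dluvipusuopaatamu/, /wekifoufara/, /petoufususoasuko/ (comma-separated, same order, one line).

/dluvipusuopaatamu/: /p/ is a voiceless obstruent between vowels /i/ and /u/, so it voices to [b]. /s/ is a voiceless obstruent between vowels /u/ and /u/, so it voices to [z]. /p/ is a voiceless obstruent between vowels /o/ and /a/, so it voices to [b]. /t/ is a voiceless obstruent between vowels /a/ and /a/, so it voices to [d]. → [dluvibuzuobaadamu].
/wekifoufara/: /k/ is a voiceless obstruent between vowels /e/ and /i/, so it voices to [g]. /f/ is a voiceless obstruent between vowels /i/ and /o/, so it voices to [v]. /f/ is a voiceless obstruent between vowels /u/ and /a/, so it voices to [v]. → [wegivouvara].
/petoufususoasuko/: /t/ is a voiceless obstruent between vowels /e/ and /o/, so it voices to [d]. /f/ is a voiceless obstruent between vowels /u/ and /u/, so it voices to [v]. /s/ is a voiceless obstruent between vowels /u/ and /u/, so it voices to [z]. /s/ is a voiceless obstruent between vowels /u/ and /o/, so it voices to [z]. /s/ is a voiceless obstruent between vowels /a/ and /u/, so it voices to [z]. /k/ is a voiceless obstruent between vowels /u/ and /o/, so it voices to [g]. → [pedouvuzuzoazugo].

dluvibuzuobaadamu, wegivouvara, pedouvuzuzoazugo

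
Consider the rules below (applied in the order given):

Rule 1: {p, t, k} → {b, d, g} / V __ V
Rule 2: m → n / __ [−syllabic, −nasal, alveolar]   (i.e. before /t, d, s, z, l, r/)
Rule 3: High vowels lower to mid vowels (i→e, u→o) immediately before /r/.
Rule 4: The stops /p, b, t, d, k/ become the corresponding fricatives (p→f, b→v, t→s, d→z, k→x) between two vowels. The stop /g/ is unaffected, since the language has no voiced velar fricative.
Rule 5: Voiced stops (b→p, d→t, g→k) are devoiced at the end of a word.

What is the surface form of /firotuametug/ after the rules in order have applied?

Rule 1 (intervocalic voicing): /t/ is a voiceless stop between vowels /o/ and /u/, so it voices to [d]. /t/ is a voiceless stop between vowels /e/ and /u/, so it voices to [d]. /firotuametug/ → firoduamedug.
Rule 2 (nasal place assimilation): no segment meets the environment; /firoduamedug/ is unchanged.
Rule 3 (pre-rhotic lowering): /i/ is a high vowel immediately before /r/, so it lowers to [e]. /firoduamedug/ → feroduamedug.
Rule 4 (intervocalic spirantization): /d/ is a stop between vowels /o/ and /u/, so it spirantizes to the fricative [z]. /d/ is a stop between vowels /e/ and /u/, so it spirantizes to the fricative [z]. /feroduamedug/ → ferozuamezug.
Rule 5 (final devoicing): /g/ is a voiced stop in word-final position, so it devoices to [k]. /ferozuamezug/ → ferozuamezuk.

ferozuamezuk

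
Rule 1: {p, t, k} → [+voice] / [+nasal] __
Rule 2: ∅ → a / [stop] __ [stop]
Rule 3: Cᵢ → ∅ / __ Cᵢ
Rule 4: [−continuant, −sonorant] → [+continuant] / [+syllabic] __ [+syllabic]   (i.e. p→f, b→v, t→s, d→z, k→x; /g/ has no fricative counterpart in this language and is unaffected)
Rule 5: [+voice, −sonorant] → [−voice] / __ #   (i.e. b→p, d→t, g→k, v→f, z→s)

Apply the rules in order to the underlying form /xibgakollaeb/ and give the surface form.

Rule 1 (post-nasal voicing): no segment meets the environment; /xibgakollaeb/ is unchanged.
Rule 2 (stop-cluster a-epenthesis): /b/ and /g/ form a stop–stop cluster, so [a] is inserted between them. /xibgakollaeb/ → xibagakollaeb.
Rule 3 (degemination): /ll/ is a geminate; the first /l/ deletes. /xibagakollaeb/ → xibagakolaeb.
Rule 4 (intervocalic spirantization): /b/ is a stop between vowels /i/ and /a/, so it spirantizes to the fricative [v]. /k/ is a stop between vowels /a/ and /o/, so it spirantizes to the fricative [x]. /xibagakolaeb/ → xivagaxolaeb.
Rule 5 (final devoicing): /b/ is a voiced obstruent in word-final position, so it devoices to [p]. /xivagaxolaeb/ → xivagaxolaep.

xivagaxolaep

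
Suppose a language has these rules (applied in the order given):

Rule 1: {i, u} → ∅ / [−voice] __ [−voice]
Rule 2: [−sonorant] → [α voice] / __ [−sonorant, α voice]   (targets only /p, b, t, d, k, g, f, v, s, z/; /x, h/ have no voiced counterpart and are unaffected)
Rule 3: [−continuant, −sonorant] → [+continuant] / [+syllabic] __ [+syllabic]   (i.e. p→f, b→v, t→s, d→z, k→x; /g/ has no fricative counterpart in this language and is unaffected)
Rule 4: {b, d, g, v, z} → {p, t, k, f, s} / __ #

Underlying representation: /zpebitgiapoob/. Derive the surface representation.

spevidgiafoop

Rule 1 (high vowel syncope): no segment meets the environment; /zpebitgiapoob/ is unchanged.
Rule 2 (regressive voicing assimilation): /z/ precedes the voiceless obstruent /p/, so it devoices to [s] by assimilation. /t/ precedes the voiced obstruent /g/, so it voices to [d] by assimilation. /zpebitgiapoob/ → spebidgiapoob.
Rule 3 (intervocalic spirantization): /b/ is a stop between vowels /e/ and /i/, so it spirantizes to the fricative [v]. /p/ is a stop between vowels /a/ and /o/, so it spirantizes to the fricative [f]. /spebidgiapoob/ → spevidgiafoob.
Rule 4 (final devoicing): /b/ is a voiced obstruent in word-final position, so it devoices to [p]. /spevidgiafoob/ → spevidgiafoop.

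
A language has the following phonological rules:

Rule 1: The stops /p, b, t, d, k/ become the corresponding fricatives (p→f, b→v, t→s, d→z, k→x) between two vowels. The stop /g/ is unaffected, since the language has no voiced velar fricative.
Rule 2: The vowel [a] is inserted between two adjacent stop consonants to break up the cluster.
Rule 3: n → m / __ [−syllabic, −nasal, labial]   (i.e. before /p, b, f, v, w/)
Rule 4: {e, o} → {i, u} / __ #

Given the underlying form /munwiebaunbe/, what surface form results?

mumwievaumbi

Rule 1 (intervocalic spirantization): /b/ is a stop between vowels /e/ and /a/, so it spirantizes to the fricative [v]. /munwiebaunbe/ → munwievaunbe.
Rule 2 (stop-cluster a-epenthesis): no segment meets the environment; /munwievaunbe/ is unchanged.
Rule 3 (nasal place assimilation): /n/ precedes the labial consonant /w/, so it assimilates in place to [m]. /n/ precedes the labial consonant /b/, so it assimilates in place to [m]. /munwievaunbe/ → mumwievaumbe.
Rule 4 (final vowel raising): /e/ is a mid vowel in word-final position, so it raises to [i]. /mumwievaumbe/ → mumwievaumbi.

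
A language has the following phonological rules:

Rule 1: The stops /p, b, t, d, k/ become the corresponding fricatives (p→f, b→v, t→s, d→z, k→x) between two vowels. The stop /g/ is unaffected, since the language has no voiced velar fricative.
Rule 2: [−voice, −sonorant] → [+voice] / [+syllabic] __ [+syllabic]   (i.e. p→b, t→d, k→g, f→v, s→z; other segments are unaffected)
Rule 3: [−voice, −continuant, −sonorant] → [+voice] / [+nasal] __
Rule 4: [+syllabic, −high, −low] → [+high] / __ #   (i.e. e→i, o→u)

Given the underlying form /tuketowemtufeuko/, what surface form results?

Rule 1 (intervocalic spirantization): /k/ is a stop between vowels /u/ and /e/, so it spirantizes to the fricative [x]. /t/ is a stop between vowels /e/ and /o/, so it spirantizes to the fricative [s]. /k/ is a stop between vowels /u/ and /o/, so it spirantizes to the fricative [x]. /tuketowemtufeuko/ → tuxesowemtufeuxo.
Rule 2 (intervocalic voicing): /s/ is a voiceless obstruent between vowels /e/ and /o/, so it voices to [z]. /f/ is a voiceless obstruent between vowels /u/ and /e/, so it voices to [v]. /tuxesowemtufeuxo/ → tuxezowemtuveuxo.
Rule 3 (post-nasal voicing): /t/ is a voiceless stop immediately after the nasal /m/, so it voices to [d]. /tuxezowemtuveuxo/ → tuxezowemduveuxo.
Rule 4 (final vowel raising): /o/ is a mid vowel in word-final position, so it raises to [u]. /tuxezowemduveuxo/ → tuxezowemduveuxu.

tuxezowemduveuxu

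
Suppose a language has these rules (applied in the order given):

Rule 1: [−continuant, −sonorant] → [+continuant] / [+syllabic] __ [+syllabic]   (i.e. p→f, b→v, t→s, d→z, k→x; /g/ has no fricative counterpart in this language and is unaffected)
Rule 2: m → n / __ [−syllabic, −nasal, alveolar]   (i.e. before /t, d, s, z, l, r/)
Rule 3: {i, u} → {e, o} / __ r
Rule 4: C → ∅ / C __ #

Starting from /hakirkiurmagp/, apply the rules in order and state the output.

Rule 1 (intervocalic spirantization): /k/ is a stop between vowels /a/ and /i/, so it spirantizes to the fricative [x]. /hakirkiurmagp/ → haxirkiurmagp.
Rule 2 (nasal place assimilation): no segment meets the environment; /haxirkiurmagp/ is unchanged.
Rule 3 (pre-rhotic lowering): /i/ is a high vowel immediately before /r/, so it lowers to [e]. /u/ is a high vowel immediately before /r/, so it lowers to [o]. /haxirkiurmagp/ → haxerkiormagp.
Rule 4 (final cluster simplification): /p/ is the second consonant of a word-final cluster /gp/, so it deletes. /haxerkiormagp/ → haxerkiormag.

haxerkiormag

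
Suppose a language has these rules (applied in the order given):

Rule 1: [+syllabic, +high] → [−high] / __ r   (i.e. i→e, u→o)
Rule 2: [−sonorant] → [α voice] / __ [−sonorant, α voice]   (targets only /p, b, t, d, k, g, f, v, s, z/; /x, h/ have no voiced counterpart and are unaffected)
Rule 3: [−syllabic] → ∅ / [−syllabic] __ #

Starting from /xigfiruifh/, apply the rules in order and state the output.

Rule 1 (pre-rhotic lowering): /i/ is a high vowel immediately before /r/, so it lowers to [e]. /xigfiruifh/ → xigferuifh.
Rule 2 (regressive voicing assimilation): /g/ precedes the voiceless obstruent /f/, so it devoices to [k] by assimilation. /xigferuifh/ → xikferuifh.
Rule 3 (final cluster simplification): /h/ is the second consonant of a word-final cluster /fh/, so it deletes. /xikferuifh/ → xikferuif.

xikferuif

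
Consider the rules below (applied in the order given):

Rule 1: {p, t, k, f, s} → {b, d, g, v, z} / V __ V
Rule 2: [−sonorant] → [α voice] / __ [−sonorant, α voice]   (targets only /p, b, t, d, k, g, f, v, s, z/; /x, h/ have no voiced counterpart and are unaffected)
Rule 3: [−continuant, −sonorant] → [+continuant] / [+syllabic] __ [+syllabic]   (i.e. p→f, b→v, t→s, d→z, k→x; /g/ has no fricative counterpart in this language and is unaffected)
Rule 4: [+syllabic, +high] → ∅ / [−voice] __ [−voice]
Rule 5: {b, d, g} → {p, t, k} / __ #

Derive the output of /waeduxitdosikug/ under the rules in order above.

Rule 1 (intervocalic voicing): /s/ is a voiceless obstruent between vowels /o/ and /i/, so it voices to [z]. /k/ is a voiceless obstruent between vowels /i/ and /u/, so it voices to [g]. /waeduxitdosikug/ → waeduxitdozigug.
Rule 2 (regressive voicing assimilation): /t/ precedes the voiced obstruent /d/, so it voices to [d] by assimilation. /waeduxitdozigug/ → waeduxiddozigug.
Rule 3 (intervocalic spirantization): /d/ is a stop between vowels /e/ and /u/, so it spirantizes to the fricative [z]. /waeduxiddozigug/ → waezuxiddozigug.
Rule 4 (high vowel syncope): no segment meets the environment; /waezuxiddozigug/ is unchanged.
Rule 5 (final devoicing): /g/ is a voiced stop in word-final position, so it devoices to [k]. /waezuxiddozigug/ → waezuxiddoziguk.

waezuxiddoziguk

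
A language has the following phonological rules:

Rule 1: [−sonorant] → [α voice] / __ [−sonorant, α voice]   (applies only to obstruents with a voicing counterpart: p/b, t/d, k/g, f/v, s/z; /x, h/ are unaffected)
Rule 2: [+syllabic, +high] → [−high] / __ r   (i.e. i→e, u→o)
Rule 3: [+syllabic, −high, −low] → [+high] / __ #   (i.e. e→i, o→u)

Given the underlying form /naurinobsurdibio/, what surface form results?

naorinopsordibiu

Rule 1 (regressive voicing assimilation): /b/ precedes the voiceless obstruent /s/, so it devoices to [p] by assimilation. /naurinobsurdibio/ → naurinopsurdibio.
Rule 2 (pre-rhotic lowering): /u/ is a high vowel immediately before /r/, so it lowers to [o]. /u/ is a high vowel immediately before /r/, so it lowers to [o]. /naurinopsurdibio/ → naorinopsordibio.
Rule 3 (final vowel raising): /o/ is a mid vowel in word-final position, so it raises to [u]. /naorinopsordibio/ → naorinopsordibiu.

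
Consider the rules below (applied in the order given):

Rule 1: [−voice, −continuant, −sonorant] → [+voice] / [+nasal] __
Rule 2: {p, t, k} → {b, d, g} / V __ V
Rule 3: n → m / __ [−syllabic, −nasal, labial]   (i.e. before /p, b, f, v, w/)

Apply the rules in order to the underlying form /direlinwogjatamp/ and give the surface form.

direlimwogjadamb

Rule 1 (post-nasal voicing): /p/ is a voiceless stop immediately after the nasal /m/, so it voices to [b]. /direlinwogjatamp/ → direlinwogjatamb.
Rule 2 (intervocalic voicing): /t/ is a voiceless stop between vowels /a/ and /a/, so it voices to [d]. /direlinwogjatamb/ → direlinwogjadamb.
Rule 3 (nasal place assimilation): /n/ precedes the labial consonant /w/, so it assimilates in place to [m]. /direlinwogjadamb/ → direlimwogjadamb.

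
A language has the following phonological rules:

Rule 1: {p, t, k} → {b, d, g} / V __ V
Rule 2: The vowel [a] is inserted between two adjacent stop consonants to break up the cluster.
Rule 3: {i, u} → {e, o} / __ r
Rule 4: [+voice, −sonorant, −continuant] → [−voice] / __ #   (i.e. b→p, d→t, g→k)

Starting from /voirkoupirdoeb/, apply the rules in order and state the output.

voerkouberdoep

Rule 1 (intervocalic voicing): /p/ is a voiceless stop between vowels /u/ and /i/, so it voices to [b]. /voirkoupirdoeb/ → voirkoubirdoeb.
Rule 2 (stop-cluster a-epenthesis): no segment meets the environment; /voirkoubirdoeb/ is unchanged.
Rule 3 (pre-rhotic lowering): /i/ is a high vowel immediately before /r/, so it lowers to [e]. /i/ is a high vowel immediately before /r/, so it lowers to [e]. /voirkoubirdoeb/ → voerkouberdoeb.
Rule 4 (final devoicing): /b/ is a voiced stop in word-final position, so it devoices to [p]. /voerkouberdoeb/ → voerkouberdoep.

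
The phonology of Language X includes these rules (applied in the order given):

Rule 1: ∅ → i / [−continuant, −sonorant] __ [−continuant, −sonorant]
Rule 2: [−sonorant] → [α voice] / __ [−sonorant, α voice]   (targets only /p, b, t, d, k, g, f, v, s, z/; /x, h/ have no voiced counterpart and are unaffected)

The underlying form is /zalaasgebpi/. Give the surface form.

Rule 1 (stop-cluster i-epenthesis): /b/ and /p/ form a stop–stop cluster, so [i] is inserted between them. /zalaasgebpi/ → zalaasgebipi.
Rule 2 (regressive voicing assimilation): /s/ precedes the voiced obstruent /g/, so it voices to [z] by assimilation. /zalaasgebipi/ → zalaazgebipi.

zalaazgebipi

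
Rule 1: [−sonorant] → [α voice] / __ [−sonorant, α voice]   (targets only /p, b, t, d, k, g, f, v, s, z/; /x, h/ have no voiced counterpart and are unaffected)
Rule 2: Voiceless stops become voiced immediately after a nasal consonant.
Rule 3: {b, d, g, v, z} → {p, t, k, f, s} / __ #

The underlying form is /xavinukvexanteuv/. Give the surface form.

xavinugvexandeuf

Rule 1 (regressive voicing assimilation): /k/ precedes the voiced obstruent /v/, so it voices to [g] by assimilation. /xavinukvexanteuv/ → xavinugvexanteuv.
Rule 2 (post-nasal voicing): /t/ is a voiceless stop immediately after the nasal /n/, so it voices to [d]. /xavinugvexanteuv/ → xavinugvexandeuv.
Rule 3 (final devoicing): /v/ is a voiced obstruent in word-final position, so it devoices to [f]. /xavinugvexandeuv/ → xavinugvexandeuf.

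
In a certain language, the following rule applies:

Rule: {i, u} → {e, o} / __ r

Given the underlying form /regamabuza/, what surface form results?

No segment of /regamabuza/ meets the structural description of the rule, so the form surfaces unchanged.

regamabuza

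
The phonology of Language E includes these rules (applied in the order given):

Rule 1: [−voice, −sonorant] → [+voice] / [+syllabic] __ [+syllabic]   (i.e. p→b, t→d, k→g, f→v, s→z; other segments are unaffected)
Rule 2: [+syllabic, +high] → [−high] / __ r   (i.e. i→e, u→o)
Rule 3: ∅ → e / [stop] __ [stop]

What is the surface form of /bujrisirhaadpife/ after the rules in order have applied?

bujrizerhaadepive

Rule 1 (intervocalic voicing): /s/ is a voiceless obstruent between vowels /i/ and /i/, so it voices to [z]. /f/ is a voiceless obstruent between vowels /i/ and /e/, so it voices to [v]. /bujrisirhaadpife/ → bujrizirhaadpive.
Rule 2 (pre-rhotic lowering): /i/ is a high vowel immediately before /r/, so it lowers to [e]. /bujrizirhaadpive/ → bujrizerhaadpive.
Rule 3 (stop-cluster e-epenthesis): /d/ and /p/ form a stop–stop cluster, so [e] is inserted between them. /bujrizerhaadpive/ → bujrizerhaadepive.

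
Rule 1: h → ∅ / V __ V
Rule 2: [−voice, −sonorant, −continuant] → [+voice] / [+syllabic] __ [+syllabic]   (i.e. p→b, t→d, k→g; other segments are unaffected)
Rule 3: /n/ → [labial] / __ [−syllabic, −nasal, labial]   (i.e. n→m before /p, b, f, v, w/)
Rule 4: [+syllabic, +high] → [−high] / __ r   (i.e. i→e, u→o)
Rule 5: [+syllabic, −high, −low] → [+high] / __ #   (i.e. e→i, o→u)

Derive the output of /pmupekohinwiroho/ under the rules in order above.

pmubegoimwerou

Rule 1 (intervocalic h-deletion): /h/ occurs between vowels /o/ and /i/, so it deletes. /h/ occurs between vowels /o/ and /o/, so it deletes. /pmupekohinwiroho/ → pmupekoinwiroo.
Rule 2 (intervocalic voicing): /p/ is a voiceless stop between vowels /u/ and /e/, so it voices to [b]. /k/ is a voiceless stop between vowels /e/ and /o/, so it voices to [g]. /pmupekoinwiroo/ → pmubegoinwiroo.
Rule 3 (nasal place assimilation): /n/ precedes the labial consonant /w/, so it assimilates in place to [m]. /pmubegoinwiroo/ → pmubegoimwiroo.
Rule 4 (pre-rhotic lowering): /i/ is a high vowel immediately before /r/, so it lowers to [e]. /pmubegoimwiroo/ → pmubegoimweroo.
Rule 5 (final vowel raising): /o/ is a mid vowel in word-final position, so it raises to [u]. /pmubegoimweroo/ → pmubegoimwerou.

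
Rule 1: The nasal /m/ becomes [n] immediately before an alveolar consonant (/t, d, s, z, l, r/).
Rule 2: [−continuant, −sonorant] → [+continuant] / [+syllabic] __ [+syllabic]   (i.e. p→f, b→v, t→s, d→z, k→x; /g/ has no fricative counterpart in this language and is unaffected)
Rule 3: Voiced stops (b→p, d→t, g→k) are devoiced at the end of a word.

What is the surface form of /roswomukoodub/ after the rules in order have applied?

roswomuxoozup

Rule 1 (nasal place assimilation): no segment meets the environment; /roswomukoodub/ is unchanged.
Rule 2 (intervocalic spirantization): /k/ is a stop between vowels /u/ and /o/, so it spirantizes to the fricative [x]. /d/ is a stop between vowels /o/ and /u/, so it spirantizes to the fricative [z]. /roswomukoodub/ → roswomuxoozub.
Rule 3 (final devoicing): /b/ is a voiced stop in word-final position, so it devoices to [p]. /roswomuxoozub/ → roswomuxoozup.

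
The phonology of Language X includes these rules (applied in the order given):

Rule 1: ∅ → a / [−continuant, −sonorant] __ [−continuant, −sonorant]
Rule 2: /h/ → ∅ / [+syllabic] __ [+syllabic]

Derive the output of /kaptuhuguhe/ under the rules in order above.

Rule 1 (stop-cluster a-epenthesis): /p/ and /t/ form a stop–stop cluster, so [a] is inserted between them. /kaptuhuguhe/ → kapatuhuguhe.
Rule 2 (intervocalic h-deletion): /h/ occurs between vowels /u/ and /u/, so it deletes. /h/ occurs between vowels /u/ and /e/, so it deletes. /kapatuhuguhe/ → kapatuugue.

kapatuugue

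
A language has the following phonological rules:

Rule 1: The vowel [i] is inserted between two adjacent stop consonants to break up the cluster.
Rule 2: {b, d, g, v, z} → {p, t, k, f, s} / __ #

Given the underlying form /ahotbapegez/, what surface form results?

ahotibapeges

Rule 1 (stop-cluster i-epenthesis): /t/ and /b/ form a stop–stop cluster, so [i] is inserted between them. /ahotbapegez/ → ahotibapegez.
Rule 2 (final devoicing): /z/ is a voiced obstruent in word-final position, so it devoices to [s]. /ahotibapegez/ → ahotibapeges.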